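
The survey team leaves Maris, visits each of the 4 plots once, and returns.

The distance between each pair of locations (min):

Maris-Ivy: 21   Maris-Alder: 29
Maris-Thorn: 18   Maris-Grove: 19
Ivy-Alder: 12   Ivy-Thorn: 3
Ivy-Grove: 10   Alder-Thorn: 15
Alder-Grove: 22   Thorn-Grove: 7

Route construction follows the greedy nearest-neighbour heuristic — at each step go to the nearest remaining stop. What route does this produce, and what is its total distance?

Nearest-neighbour total = 82 min; route Maris → Thorn → Ivy → Grove → Alder → Maris.

At Maris the remaining stops are Thorn 18, Grove 19, Ivy 21, Alder 29; go to Thorn.
At Thorn the remaining stops are Ivy 3, Grove 7, Alder 15; go to Ivy.
At Ivy the remaining stops are Grove 10, Alder 12; go to Grove.
At Grove the remaining stops are Alder 22; go to Alder.
Return Alder→Maris: 29.
Total = 18 + 3 + 10 + 22 + 29 = 82.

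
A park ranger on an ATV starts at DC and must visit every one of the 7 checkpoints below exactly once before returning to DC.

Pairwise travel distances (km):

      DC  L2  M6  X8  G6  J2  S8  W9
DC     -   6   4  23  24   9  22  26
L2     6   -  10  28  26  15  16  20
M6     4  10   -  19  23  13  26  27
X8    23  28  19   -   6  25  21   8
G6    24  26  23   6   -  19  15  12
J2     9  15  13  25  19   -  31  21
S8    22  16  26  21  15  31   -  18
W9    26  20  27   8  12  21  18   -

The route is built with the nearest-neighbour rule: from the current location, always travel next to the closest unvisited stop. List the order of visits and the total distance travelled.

From DC: distances to unvisited — M6=4, L2=6, J2=9, S8=22, X8=23, G6=24, W9=26. Nearest is M6 (4).
From M6: distances to unvisited — L2=10, J2=13, X8=19, G6=23, S8=26, W9=27. Nearest is L2 (10).
From L2: distances to unvisited — J2=15, S8=16, W9=20, G6=26, X8=28. Nearest is J2 (15).
From J2: distances to unvisited — G6=19, W9=21, X8=25, S8=31. Nearest is G6 (19).
From G6: distances to unvisited — X8=6, W9=12, S8=15. Nearest is X8 (6).
From X8: distances to unvisited — W9=8, S8=21. Nearest is W9 (8).
From W9: distances to unvisited — S8=18. Nearest is S8 (18).
Return S8→DC: 22.
Total = 4 + 10 + 15 + 19 + 6 + 8 + 18 + 22 = 102.

102 km along DC → M6 → L2 → J2 → G6 → X8 → W9 → S8 → DC.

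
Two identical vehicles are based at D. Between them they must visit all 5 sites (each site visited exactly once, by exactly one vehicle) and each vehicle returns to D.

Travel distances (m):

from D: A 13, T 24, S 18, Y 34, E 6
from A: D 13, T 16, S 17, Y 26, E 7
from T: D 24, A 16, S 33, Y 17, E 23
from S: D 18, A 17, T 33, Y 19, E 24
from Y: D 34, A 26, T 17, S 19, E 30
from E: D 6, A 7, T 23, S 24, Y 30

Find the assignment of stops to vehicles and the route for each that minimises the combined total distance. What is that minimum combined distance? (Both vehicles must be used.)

95 m — the smallest possible combined total.

There are 2^4 − 1 = 15 ways to divide the 5 stops into two non-empty groups. For each, the best each vehicle can do is its own shortest tour through its group:
  {A} + {T, S, Y, E}: 26 + 83 = 109
  {T} + {A, S, Y, E}: 48 + 76 = 124
  {A, T} + {S, Y, E}: 53 + 73 = 126
  {S} + {A, T, Y, E}: 36 + 80 = 116
  {A, S} + {T, Y, E}: 48 + 77 = 125
  {T, S} + {A, Y, E}: 75 + 73 = 148
  … (15 splits in total)
  {A, T, S, Y} + {E}: 83 + 12 = 95  ← best
Best: vehicle 1 D → A → T → Y → S → D = 83; vehicle 2 D → E → D = 12; combined 95.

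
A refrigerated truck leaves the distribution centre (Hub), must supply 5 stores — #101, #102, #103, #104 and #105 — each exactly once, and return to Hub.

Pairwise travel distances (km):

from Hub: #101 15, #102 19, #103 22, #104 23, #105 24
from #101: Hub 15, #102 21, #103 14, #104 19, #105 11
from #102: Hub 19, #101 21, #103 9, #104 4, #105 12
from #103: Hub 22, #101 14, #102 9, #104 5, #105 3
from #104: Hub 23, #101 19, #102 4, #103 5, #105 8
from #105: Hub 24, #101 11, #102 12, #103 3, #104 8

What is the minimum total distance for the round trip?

57 km — the shortest possible round trip.

Hub-#101-#102-#103-#104-#105-Hub: 15+21+9+5+8+24 = 82
Hub-#101-#102-#103-#105-#104-Hub: 15+21+9+3+8+23 = 79
Hub-#101-#102-#104-#103-#105-Hub: 15+21+4+5+3+24 = 72
Hub-#101-#102-#104-#105-#103-Hub: 15+21+4+8+3+22 = 73
Hub-#101-#102-#105-#103-#104-Hub: 15+21+12+3+5+23 = 79
Hub-#101-#102-#105-#104-#103-Hub: 15+21+12+8+5+22 = 83
Hub-#101-#103-#102-#104-#105-Hub: 15+14+9+4+8+24 = 74
Hub-#101-#103-#102-#105-#104-Hub: 15+14+9+12+8+23 = 81
Hub-#101-#103-#104-#102-#105-Hub: 15+14+5+4+12+24 = 74
Hub-#101-#103-#104-#105-#102-Hub: 15+14+5+8+12+19 = 73
Hub-#101-#103-#105-#102-#104-Hub: 15+14+3+12+4+23 = 71
Hub-#101-#103-#105-#104-#102-Hub: 15+14+3+8+4+19 = 63
Hub-#101-#104-#102-#103-#105-Hub: 15+19+4+9+3+24 = 74
Hub-#101-#104-#102-#105-#103-Hub: 15+19+4+12+3+22 = 75
… (46 more)
Hub-#101-#105-#103-#104-#102-Hub: 15+11+3+5+4+19 = 57  ← best
The minimum is 57.
One optimal route: Hub → #101 → #105 → #103 → #104 → #102 → Hub (or its reverse).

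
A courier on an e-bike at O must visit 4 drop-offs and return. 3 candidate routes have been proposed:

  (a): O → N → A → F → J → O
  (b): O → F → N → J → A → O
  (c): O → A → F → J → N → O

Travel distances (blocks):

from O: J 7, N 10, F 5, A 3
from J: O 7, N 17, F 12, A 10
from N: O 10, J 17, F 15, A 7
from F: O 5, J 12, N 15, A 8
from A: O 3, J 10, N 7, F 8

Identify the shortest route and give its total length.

(a): 10 + 7 + 8 + 12 + 7 = 44
(b): 5 + 15 + 17 + 10 + 3 = 50
(c): 3 + 8 + 12 + 17 + 10 = 50

Shortest is (a), total 44 blocks.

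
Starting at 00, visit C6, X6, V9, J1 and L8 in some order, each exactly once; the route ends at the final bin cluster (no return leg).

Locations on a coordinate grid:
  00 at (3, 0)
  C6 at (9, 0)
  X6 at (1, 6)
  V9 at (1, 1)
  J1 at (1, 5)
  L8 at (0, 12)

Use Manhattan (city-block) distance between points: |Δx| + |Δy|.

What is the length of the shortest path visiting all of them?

There are 5! = 120 possible orderings.
00→C6→X6→V9→J1→L8: 6+14+5+4+8 = 37
00→C6→X6→V9→L8→J1: 6+14+5+12+8 = 45
00→C6→X6→J1→V9→L8: 6+14+1+4+12 = 37
00→C6→X6→J1→L8→V9: 6+14+1+8+12 = 41
00→C6→X6→L8→V9→J1: 6+14+7+12+4 = 43
00→C6→X6→L8→J1→V9: 6+14+7+8+4 = 39
00→C6→V9→X6→J1→L8: 6+9+5+1+8 = 29
00→C6→V9→X6→L8→J1: 6+9+5+7+8 = 35
00→C6→V9→J1→X6→L8: 6+9+4+1+7 = 27
00→C6→V9→J1→L8→X6: 6+9+4+8+7 = 34
00→C6→V9→L8→X6→J1: 6+9+12+7+1 = 35
00→C6→V9→L8→J1→X6: 6+9+12+8+1 = 36
00→C6→J1→X6→V9→L8: 6+13+1+5+12 = 37
00→C6→J1→X6→L8→V9: 6+13+1+7+12 = 39
… (106 more)
The minimum is 27.
One shortest path: 00 → C6 → V9 → J1 → X6 → L8.

Minimum one-way distance = 27.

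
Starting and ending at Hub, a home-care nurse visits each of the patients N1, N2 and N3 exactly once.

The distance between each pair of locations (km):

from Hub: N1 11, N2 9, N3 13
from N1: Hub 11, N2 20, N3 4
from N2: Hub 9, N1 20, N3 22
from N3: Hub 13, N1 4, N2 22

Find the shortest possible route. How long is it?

There are 3 distinct closed tours to check (reversals are equivalent).
Hub → N1 → N2 → N3 → Hub: 11+20+22+13 = 66
Hub → N1 → N3 → N2 → Hub: 11+4+22+9 = 46
Hub → N2 → N1 → N3 → Hub: 9+20+4+13 = 46
The minimum is 46.
One optimal route: Hub → N1 → N3 → N2 → Hub (or its reverse).

Minimum total distance: 46 km.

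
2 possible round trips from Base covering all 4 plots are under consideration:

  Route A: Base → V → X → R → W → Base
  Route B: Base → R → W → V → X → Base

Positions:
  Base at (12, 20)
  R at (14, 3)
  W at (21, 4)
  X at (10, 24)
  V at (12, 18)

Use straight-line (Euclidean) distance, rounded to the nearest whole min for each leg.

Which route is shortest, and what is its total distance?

Route A: 2 + 6 + 21 + 7 + 18 = 54
Route B: 17 + 7 + 17 + 6 + 4 = 51

Shortest is Route B, total 51 min.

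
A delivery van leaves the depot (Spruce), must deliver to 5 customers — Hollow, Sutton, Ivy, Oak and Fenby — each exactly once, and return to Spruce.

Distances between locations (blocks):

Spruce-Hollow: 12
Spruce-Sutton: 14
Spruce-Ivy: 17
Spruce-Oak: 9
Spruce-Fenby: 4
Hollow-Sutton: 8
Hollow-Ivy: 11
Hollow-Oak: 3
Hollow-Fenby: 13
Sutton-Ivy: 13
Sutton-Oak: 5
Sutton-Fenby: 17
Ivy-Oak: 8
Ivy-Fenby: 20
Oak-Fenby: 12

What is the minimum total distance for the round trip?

With 5 stops there are 5!/2 = 60 distinct round trips (a route and its reverse cost the same).
Spruce→Hollow→Sutton→Ivy→Oak→Fenby→Spruce: 12+8+13+8+12+4 = 57
Spruce→Hollow→Sutton→Ivy→Fenby→Oak→Spruce: 12+8+13+20+12+9 = 74
Spruce→Hollow→Sutton→Oak→Ivy→Fenby→Spruce: 12+8+5+8+20+4 = 57
Spruce→Hollow→Sutton→Oak→Fenby→Ivy→Spruce: 12+8+5+12+20+17 = 74
Spruce→Hollow→Sutton→Fenby→Ivy→Oak→Spruce: 12+8+17+20+8+9 = 74
Spruce→Hollow→Sutton→Fenby→Oak→Ivy→Spruce: 12+8+17+12+8+17 = 74
Spruce→Hollow→Ivy→Sutton→Oak→Fenby→Spruce: 12+11+13+5+12+4 = 57
Spruce→Hollow→Ivy→Sutton→Fenby→Oak→Spruce: 12+11+13+17+12+9 = 74
Spruce→Hollow→Ivy→Oak→Sutton→Fenby→Spruce: 12+11+8+5+17+4 = 57
Spruce→Hollow→Ivy→Oak→Fenby→Sutton→Spruce: 12+11+8+12+17+14 = 74
Spruce→Hollow→Ivy→Fenby→Sutton→Oak→Spruce: 12+11+20+17+5+9 = 74
Spruce→Hollow→Ivy→Fenby→Oak→Sutton→Spruce: 12+11+20+12+5+14 = 74
Spruce→Hollow→Oak→Sutton→Ivy→Fenby→Spruce: 12+3+5+13+20+4 = 57
Spruce→Hollow→Oak→Sutton→Fenby→Ivy→Spruce: 12+3+5+17+20+17 = 74
… (46 more)
Spruce→Sutton→Ivy→Oak→Hollow→Fenby→Spruce: 14+13+8+3+13+4 = 55  ← best
The minimum is 55.
One optimal route: Spruce → Sutton → Ivy → Oak → Hollow → Fenby → Spruce (or its reverse).

Shortest round trip = 55 blocks.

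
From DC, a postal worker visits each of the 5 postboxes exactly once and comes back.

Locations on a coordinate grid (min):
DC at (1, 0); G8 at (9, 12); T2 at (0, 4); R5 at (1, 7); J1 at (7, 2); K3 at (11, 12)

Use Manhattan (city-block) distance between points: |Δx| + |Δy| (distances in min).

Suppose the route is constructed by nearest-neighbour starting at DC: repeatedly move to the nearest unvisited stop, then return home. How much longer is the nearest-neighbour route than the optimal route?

DC: T2=5, R5=7, J1=8, G8=20, K3=22 ⇒ T2
T2: R5=4, J1=9, G8=17, K3=19 ⇒ R5
R5: J1=11, G8=13, K3=15 ⇒ J1
J1: G8=12, K3=14 ⇒ G8
G8: K3=2 ⇒ K3
NN route DC → T2 → R5 → J1 → G8 → K3 → DC costs 56.
Optimal: DC → T2 → R5 → G8 → K3 → J1 → DC costs 46 (by enumerating all 60 distinct tours).
Excess = 56 − 46 = 10.

The nearest-neighbour route is 10 min longer than optimal.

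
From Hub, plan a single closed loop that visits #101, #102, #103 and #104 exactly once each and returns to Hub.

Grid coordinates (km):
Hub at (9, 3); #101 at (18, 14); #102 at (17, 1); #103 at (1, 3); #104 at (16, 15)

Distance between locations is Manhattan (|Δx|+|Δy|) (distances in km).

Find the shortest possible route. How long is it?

Hub - #101 - #102 - #103 - #104 - Hub: 20+14+18+27+19 = 98
Hub - #101 - #102 - #104 - #103 - Hub: 20+14+15+27+8 = 84
Hub - #101 - #103 - #102 - #104 - Hub: 20+28+18+15+19 = 100
Hub - #101 - #103 - #104 - #102 - Hub: 20+28+27+15+10 = 100
Hub - #101 - #104 - #102 - #103 - Hub: 20+3+15+18+8 = 64
Hub - #101 - #104 - #103 - #102 - Hub: 20+3+27+18+10 = 78
Hub - #102 - #101 - #103 - #104 - Hub: 10+14+28+27+19 = 98
Hub - #102 - #101 - #104 - #103 - Hub: 10+14+3+27+8 = 62
Hub - #102 - #103 - #101 - #104 - Hub: 10+18+28+3+19 = 78
Hub - #102 - #104 - #101 - #103 - Hub: 10+15+3+28+8 = 64
Hub - #103 - #101 - #102 - #104 - Hub: 8+28+14+15+19 = 84
Hub - #103 - #102 - #101 - #104 - Hub: 8+18+14+3+19 = 62
The minimum is 62.
One optimal route: Hub → #102 → #101 → #104 → #103 → Hub (or its reverse).

62 km — the shortest possible round trip.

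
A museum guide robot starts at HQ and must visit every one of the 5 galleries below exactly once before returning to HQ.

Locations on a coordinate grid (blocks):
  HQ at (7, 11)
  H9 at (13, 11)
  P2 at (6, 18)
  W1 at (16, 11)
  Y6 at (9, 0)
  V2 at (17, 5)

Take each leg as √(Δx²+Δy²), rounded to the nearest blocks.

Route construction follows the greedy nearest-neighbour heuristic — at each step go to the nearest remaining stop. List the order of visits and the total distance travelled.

Nearest-neighbour total = 49 blocks; route HQ → H9 → W1 → V2 → Y6 → P2 → HQ.

From HQ: distances to unvisited — H9=6, P2=7, W1=9, Y6=11, V2=12. Nearest is H9 (6).
From H9: distances to unvisited — W1=3, V2=7, P2=10, Y6=12. Nearest is W1 (3).
From W1: distances to unvisited — V2=6, P2=12, Y6=13. Nearest is V2 (6).
From V2: distances to unvisited — Y6=9, P2=17. Nearest is Y6 (9).
From Y6: distances to unvisited — P2=18. Nearest is P2 (18).
Return P2→HQ: 7.
Total = 6 + 3 + 6 + 9 + 18 + 7 = 49.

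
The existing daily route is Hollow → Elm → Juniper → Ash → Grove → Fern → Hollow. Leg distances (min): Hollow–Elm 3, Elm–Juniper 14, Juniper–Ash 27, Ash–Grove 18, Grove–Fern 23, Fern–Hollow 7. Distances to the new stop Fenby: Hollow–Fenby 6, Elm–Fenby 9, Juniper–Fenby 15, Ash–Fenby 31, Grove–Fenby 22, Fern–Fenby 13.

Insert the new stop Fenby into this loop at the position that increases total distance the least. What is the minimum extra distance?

Insertion cost between consecutive stops i–j is d(i,Fenby) + d(Fenby,j) − d(i,j):
  between Hollow and Elm: 6 + 9 − 3 = 12
  between Elm and Juniper: 9 + 15 − 14 = 10
  between Juniper and Ash: 15 + 31 − 27 = 19
  between Ash and Grove: 31 + 22 − 18 = 35
  between Grove and Fern: 22 + 13 − 23 = 12
  between Fern and Hollow: 13 + 6 − 7 = 12
Cheapest insertion is between Elm and Juniper, adding 10.
New total = 92 + 10 = 102.

Minimum extra distance: 10 min, inserting Fenby between Elm and Juniper.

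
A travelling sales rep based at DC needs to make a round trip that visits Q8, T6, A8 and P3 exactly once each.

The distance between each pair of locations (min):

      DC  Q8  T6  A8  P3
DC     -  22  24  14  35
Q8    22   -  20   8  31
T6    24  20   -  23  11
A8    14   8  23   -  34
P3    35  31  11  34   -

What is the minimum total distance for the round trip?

Minimum total distance: 88 min.

There are 12 distinct closed tours to check (reversals are equivalent).
DC - Q8 - T6 - A8 - P3 - DC: 22+20+23+34+35 = 134
DC - Q8 - T6 - P3 - A8 - DC: 22+20+11+34+14 = 101
DC - Q8 - A8 - T6 - P3 - DC: 22+8+23+11+35 = 99
DC - Q8 - A8 - P3 - T6 - DC: 22+8+34+11+24 = 99
DC - Q8 - P3 - T6 - A8 - DC: 22+31+11+23+14 = 101
DC - Q8 - P3 - A8 - T6 - DC: 22+31+34+23+24 = 134
DC - T6 - Q8 - A8 - P3 - DC: 24+20+8+34+35 = 121
DC - T6 - Q8 - P3 - A8 - DC: 24+20+31+34+14 = 123
DC - T6 - A8 - Q8 - P3 - DC: 24+23+8+31+35 = 121
DC - T6 - P3 - Q8 - A8 - DC: 24+11+31+8+14 = 88
DC - A8 - Q8 - T6 - P3 - DC: 14+8+20+11+35 = 88
DC - A8 - T6 - Q8 - P3 - DC: 14+23+20+31+35 = 123
The minimum is 88.
One optimal route: DC → T6 → P3 → Q8 → A8 → DC (or its reverse).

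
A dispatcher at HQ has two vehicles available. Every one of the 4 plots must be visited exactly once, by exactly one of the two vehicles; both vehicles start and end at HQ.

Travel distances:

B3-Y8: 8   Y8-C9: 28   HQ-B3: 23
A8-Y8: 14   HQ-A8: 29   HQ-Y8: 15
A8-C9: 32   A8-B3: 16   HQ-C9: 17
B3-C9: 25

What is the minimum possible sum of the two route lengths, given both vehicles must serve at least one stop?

Minimum combined distance: 102.

There are 2^3 − 1 = 7 ways to divide the 4 stops into two non-empty groups. For each, the best each vehicle can do is its own shortest tour through its group:
  {A8} + {B3, Y8, C9}: 58 + 65 = 123
  {B3} + {A8, Y8, C9}: 46 + 78 = 124
  {A8, B3} + {Y8, C9}: 68 + 60 = 128
  {Y8} + {A8, B3, C9}: 30 + 87 = 117
  {A8, Y8} + {B3, C9}: 58 + 65 = 123
  {B3, Y8} + {A8, C9}: 46 + 78 = 124
  … (7 splits in total)
  {A8, B3, Y8} + {C9}: 68 + 34 = 102  ← best
Best: vehicle 1 HQ → A8 → B3 → Y8 → HQ = 68; vehicle 2 HQ → C9 → HQ = 34; combined 102.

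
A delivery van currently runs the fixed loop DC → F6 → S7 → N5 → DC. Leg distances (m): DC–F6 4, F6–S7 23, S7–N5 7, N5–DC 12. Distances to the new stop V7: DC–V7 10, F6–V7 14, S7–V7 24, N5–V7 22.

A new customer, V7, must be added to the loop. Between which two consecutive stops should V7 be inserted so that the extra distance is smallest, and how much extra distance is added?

Adding 15 m by placing V7 on the F6–S7 leg.

Insertion cost between consecutive stops i–j is d(i,V7) + d(V7,j) − d(i,j):
  between DC and F6: 10 + 14 − 4 = 20
  between F6 and S7: 14 + 24 − 23 = 15
  between S7 and N5: 24 + 22 − 7 = 39
  between N5 and DC: 22 + 10 − 12 = 20
Cheapest insertion is between F6 and S7, adding 15.
New total = 46 + 15 = 61.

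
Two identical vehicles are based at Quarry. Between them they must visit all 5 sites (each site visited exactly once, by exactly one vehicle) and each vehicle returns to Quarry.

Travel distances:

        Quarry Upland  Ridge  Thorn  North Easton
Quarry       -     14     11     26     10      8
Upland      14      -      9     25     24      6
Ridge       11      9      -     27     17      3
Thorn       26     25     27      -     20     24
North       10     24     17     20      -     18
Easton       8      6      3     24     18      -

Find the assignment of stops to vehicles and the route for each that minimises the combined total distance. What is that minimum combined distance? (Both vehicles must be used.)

Check every non-empty split of the stops between the two vehicles; for each half take its own optimal tour:
  {Upland} + {Ridge, Thorn, North, Easton}: 28 + 68 = 96
  {Ridge} + {Upland, Thorn, North, Easton}: 22 + 69 = 91
  {Upland, Ridge} + {Thorn, North, Easton}: 34 + 62 = 96
  {Thorn} + {Upland, Ridge, North, Easton}: 52 + 50 = 102
  {Upland, Thorn} + {Ridge, North, Easton}: 65 + 38 = 103
  {Ridge, Thorn} + {Upland, North, Easton}: 64 + 48 = 112
  … (15 splits in total)
  {Thorn, North} + {Upland, Ridge, Easton}: 56 + 34 = 90  ← best
Best: vehicle 1 Quarry → Thorn → North → Quarry = 56; vehicle 2 Quarry → Upland → Ridge → Easton → Quarry = 34; combined 90.

90 — the smallest possible combined total.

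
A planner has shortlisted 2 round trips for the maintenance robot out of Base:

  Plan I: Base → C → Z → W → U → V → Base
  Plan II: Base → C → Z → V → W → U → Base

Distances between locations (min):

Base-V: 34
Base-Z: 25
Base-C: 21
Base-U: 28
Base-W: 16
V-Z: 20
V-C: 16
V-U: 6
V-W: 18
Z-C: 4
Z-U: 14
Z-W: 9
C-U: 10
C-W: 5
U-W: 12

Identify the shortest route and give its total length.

Plan I: 21 + 4 + 9 + 12 + 6 + 34 = 86
Plan II: 21 + 4 + 20 + 18 + 12 + 28 = 103

Shortest is Plan I, total 86 min.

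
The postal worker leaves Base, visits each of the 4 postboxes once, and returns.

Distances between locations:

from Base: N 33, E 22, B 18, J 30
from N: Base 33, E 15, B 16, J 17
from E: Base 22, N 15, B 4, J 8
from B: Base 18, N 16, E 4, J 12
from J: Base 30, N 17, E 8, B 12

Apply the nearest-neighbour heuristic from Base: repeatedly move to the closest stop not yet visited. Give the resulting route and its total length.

Nearest-neighbour total = 80; route Base → B → E → J → N → Base.

From Base: distances to unvisited — B=18, E=22, J=30, N=33. Nearest is B (18).
From B: distances to unvisited — E=4, J=12, N=16. Nearest is E (4).
From E: distances to unvisited — J=8, N=15. Nearest is J (8).
From J: distances to unvisited — N=17. Nearest is N (17).
Return N→Base: 33.
Total = 18 + 4 + 8 + 17 + 33 = 80.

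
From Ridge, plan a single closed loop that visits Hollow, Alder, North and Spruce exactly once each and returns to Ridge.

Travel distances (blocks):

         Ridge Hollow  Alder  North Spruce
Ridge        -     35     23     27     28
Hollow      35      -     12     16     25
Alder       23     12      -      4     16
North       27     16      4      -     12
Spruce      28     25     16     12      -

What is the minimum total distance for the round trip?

Minimum total distance: 91 blocks.

There are 12 distinct closed tours to check (reversals are equivalent).
Ridge → Hollow → Alder → North → Spruce → Ridge: 35+12+4+12+28 = 91
Ridge → Hollow → Alder → Spruce → North → Ridge: 35+12+16+12+27 = 102
Ridge → Hollow → North → Alder → Spruce → Ridge: 35+16+4+16+28 = 99
Ridge → Hollow → North → Spruce → Alder → Ridge: 35+16+12+16+23 = 102
Ridge → Hollow → Spruce → Alder → North → Ridge: 35+25+16+4+27 = 107
Ridge → Hollow → Spruce → North → Alder → Ridge: 35+25+12+4+23 = 99
Ridge → Alder → Hollow → North → Spruce → Ridge: 23+12+16+12+28 = 91
Ridge → Alder → Hollow → Spruce → North → Ridge: 23+12+25+12+27 = 99
Ridge → Alder → North → Hollow → Spruce → Ridge: 23+4+16+25+28 = 96
Ridge → Alder → Spruce → Hollow → North → Ridge: 23+16+25+16+27 = 107
Ridge → North → Hollow → Alder → Spruce → Ridge: 27+16+12+16+28 = 99
Ridge → North → Alder → Hollow → Spruce → Ridge: 27+4+12+25+28 = 96
The minimum is 91.
One optimal route: Ridge → Hollow → Alder → North → Spruce → Ridge (or its reverse).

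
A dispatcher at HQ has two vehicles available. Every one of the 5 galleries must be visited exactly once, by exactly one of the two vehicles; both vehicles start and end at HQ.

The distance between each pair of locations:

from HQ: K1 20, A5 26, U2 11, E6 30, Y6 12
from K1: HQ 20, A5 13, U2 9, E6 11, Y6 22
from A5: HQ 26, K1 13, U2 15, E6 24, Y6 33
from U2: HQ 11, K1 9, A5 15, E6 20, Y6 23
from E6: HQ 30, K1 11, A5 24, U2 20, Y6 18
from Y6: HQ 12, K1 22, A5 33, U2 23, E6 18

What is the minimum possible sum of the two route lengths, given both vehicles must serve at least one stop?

Check every non-empty split of the stops between the two vehicles; for each half take its own optimal tour:
  {K1} + {A5, U2, E6, Y6}: 40 + 80 = 120
  {A5} + {K1, U2, E6, Y6}: 52 + 61 = 113
  {K1, A5} + {U2, E6, Y6}: 59 + 61 = 120
  {U2} + {K1, A5, E6, Y6}: 22 + 80 = 102
  {K1, U2} + {A5, E6, Y6}: 40 + 80 = 120
  {A5, U2} + {K1, E6, Y6}: 52 + 61 = 113
  … (15 splits in total)
Best: vehicle 1 HQ → U2 → HQ = 22; vehicle 2 HQ → A5 → K1 → E6 → Y6 → HQ = 80; combined 102.

Minimum combined distance: 102.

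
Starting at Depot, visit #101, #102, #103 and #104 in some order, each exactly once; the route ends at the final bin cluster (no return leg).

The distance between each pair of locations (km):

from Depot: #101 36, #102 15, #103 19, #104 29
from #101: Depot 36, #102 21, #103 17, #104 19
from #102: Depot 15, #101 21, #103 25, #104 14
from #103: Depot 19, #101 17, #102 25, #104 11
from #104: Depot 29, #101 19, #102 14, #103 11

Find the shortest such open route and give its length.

There are 4! = 24 possible orderings.
Depot → #101 → #102 → #103 → #104: 36+21+25+11 = 93
Depot → #101 → #102 → #104 → #103: 36+21+14+11 = 82
Depot → #101 → #103 → #102 → #104: 36+17+25+14 = 92
Depot → #101 → #103 → #104 → #102: 36+17+11+14 = 78
Depot → #101 → #104 → #102 → #103: 36+19+14+25 = 94
Depot → #101 → #104 → #103 → #102: 36+19+11+25 = 91
Depot → #102 → #101 → #103 → #104: 15+21+17+11 = 64
Depot → #102 → #101 → #104 → #103: 15+21+19+11 = 66
Depot → #102 → #103 → #101 → #104: 15+25+17+19 = 76
Depot → #102 → #103 → #104 → #101: 15+25+11+19 = 70
Depot → #102 → #104 → #101 → #103: 15+14+19+17 = 65
Depot → #102 → #104 → #103 → #101: 15+14+11+17 = 57
Depot → #103 → #101 → #102 → #104: 19+17+21+14 = 71
Depot → #103 → #101 → #104 → #102: 19+17+19+14 = 69
… (10 more)
The minimum is 57.
One shortest path: Depot → #102 → #104 → #103 → #101.

57 km — the minimum one-way total.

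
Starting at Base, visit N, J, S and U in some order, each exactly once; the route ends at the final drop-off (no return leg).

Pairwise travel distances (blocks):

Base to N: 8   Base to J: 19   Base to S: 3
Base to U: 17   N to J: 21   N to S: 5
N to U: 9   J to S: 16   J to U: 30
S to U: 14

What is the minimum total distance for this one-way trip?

Minimum one-way distance = 47 blocks.

There are 4! = 24 possible orderings.
Base→N→J→S→U: 8+21+16+14 = 59
Base→N→J→U→S: 8+21+30+14 = 73
Base→N→S→J→U: 8+5+16+30 = 59
Base→N→S→U→J: 8+5+14+30 = 57
Base→N→U→J→S: 8+9+30+16 = 63
Base→N→U→S→J: 8+9+14+16 = 47
Base→J→N→S→U: 19+21+5+14 = 59
Base→J→N→U→S: 19+21+9+14 = 63
Base→J→S→N→U: 19+16+5+9 = 49
Base→J→S→U→N: 19+16+14+9 = 58
Base→J→U→N→S: 19+30+9+5 = 63
Base→J→U→S→N: 19+30+14+5 = 68
Base→S→N→J→U: 3+5+21+30 = 59
Base→S→N→U→J: 3+5+9+30 = 47
… (10 more)
The minimum is 47.
One shortest path: Base → N → U → S → J.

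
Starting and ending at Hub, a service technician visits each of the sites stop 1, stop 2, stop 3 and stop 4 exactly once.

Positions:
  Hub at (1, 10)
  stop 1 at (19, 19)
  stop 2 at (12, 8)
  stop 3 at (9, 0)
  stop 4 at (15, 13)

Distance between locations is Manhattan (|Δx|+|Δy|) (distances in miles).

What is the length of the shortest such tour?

Hub - stop 1 - stop 2 - stop 3 - stop 4 - Hub: 27+18+11+19+17 = 92
Hub - stop 1 - stop 2 - stop 4 - stop 3 - Hub: 27+18+8+19+18 = 90
Hub - stop 1 - stop 3 - stop 2 - stop 4 - Hub: 27+29+11+8+17 = 92
Hub - stop 1 - stop 3 - stop 4 - stop 2 - Hub: 27+29+19+8+13 = 96
Hub - stop 1 - stop 4 - stop 2 - stop 3 - Hub: 27+10+8+11+18 = 74
Hub - stop 1 - stop 4 - stop 3 - stop 2 - Hub: 27+10+19+11+13 = 80
Hub - stop 2 - stop 1 - stop 3 - stop 4 - Hub: 13+18+29+19+17 = 96
Hub - stop 2 - stop 1 - stop 4 - stop 3 - Hub: 13+18+10+19+18 = 78
Hub - stop 2 - stop 3 - stop 1 - stop 4 - Hub: 13+11+29+10+17 = 80
Hub - stop 2 - stop 4 - stop 1 - stop 3 - Hub: 13+8+10+29+18 = 78
Hub - stop 3 - stop 1 - stop 2 - stop 4 - Hub: 18+29+18+8+17 = 90
Hub - stop 3 - stop 2 - stop 1 - stop 4 - Hub: 18+11+18+10+17 = 74
The minimum is 74.
One optimal route: Hub → stop 1 → stop 4 → stop 2 → stop 3 → Hub (or its reverse).

74 miles — the shortest possible round trip.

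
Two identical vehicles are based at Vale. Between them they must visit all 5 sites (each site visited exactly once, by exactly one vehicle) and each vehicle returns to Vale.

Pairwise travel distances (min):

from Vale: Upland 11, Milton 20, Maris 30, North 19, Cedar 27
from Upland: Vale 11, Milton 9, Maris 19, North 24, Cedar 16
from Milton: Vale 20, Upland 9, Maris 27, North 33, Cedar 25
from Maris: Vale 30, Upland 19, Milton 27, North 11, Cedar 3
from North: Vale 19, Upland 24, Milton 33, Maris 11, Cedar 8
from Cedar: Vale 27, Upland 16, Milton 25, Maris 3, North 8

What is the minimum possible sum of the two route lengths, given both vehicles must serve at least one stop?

Minimum combined distance: 99 min.

There are 2^4 − 1 = 15 ways to divide the 5 stops into two non-empty groups. For each, the best each vehicle can do is its own shortest tour through its group:
  {Upland} + {Milton, Maris, North, Cedar}: 22 + 77 = 99
  {Milton} + {Upland, Maris, North, Cedar}: 40 + 60 = 100
  {Upland, Milton} + {Maris, North, Cedar}: 40 + 60 = 100
  {Maris} + {Upland, Milton, North, Cedar}: 60 + 72 = 132
  {Upland, Maris} + {Milton, North, Cedar}: 60 + 72 = 132
  {Milton, Maris} + {Upland, North, Cedar}: 77 + 54 = 131
  … (15 splits in total)
Best: vehicle 1 Vale → Upland → Vale = 22; vehicle 2 Vale → Milton → Maris → Cedar → North → Vale = 77; combined 99.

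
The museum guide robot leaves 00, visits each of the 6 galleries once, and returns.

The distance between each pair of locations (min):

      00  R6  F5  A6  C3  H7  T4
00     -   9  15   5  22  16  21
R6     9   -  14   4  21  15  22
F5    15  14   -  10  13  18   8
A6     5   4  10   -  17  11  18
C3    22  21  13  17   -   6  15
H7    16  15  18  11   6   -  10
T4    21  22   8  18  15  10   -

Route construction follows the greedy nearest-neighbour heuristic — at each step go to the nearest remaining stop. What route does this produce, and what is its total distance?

Nearest-neighbour total = 69 min; route 00 → A6 → R6 → F5 → T4 → H7 → C3 → 00.

From 00: distances to unvisited — A6=5, R6=9, F5=15, H7=16, T4=21, C3=22. Nearest is A6 (5).
From A6: distances to unvisited — R6=4, F5=10, H7=11, C3=17, T4=18. Nearest is R6 (4).
From R6: distances to unvisited — F5=14, H7=15, C3=21, T4=22. Nearest is F5 (14).
From F5: distances to unvisited — T4=8, C3=13, H7=18. Nearest is T4 (8).
From T4: distances to unvisited — H7=10, C3=15. Nearest is H7 (10).
From H7: distances to unvisited — C3=6. Nearest is C3 (6).
Return C3→00: 22.
Total = 5 + 4 + 14 + 8 + 10 + 6 + 22 = 69.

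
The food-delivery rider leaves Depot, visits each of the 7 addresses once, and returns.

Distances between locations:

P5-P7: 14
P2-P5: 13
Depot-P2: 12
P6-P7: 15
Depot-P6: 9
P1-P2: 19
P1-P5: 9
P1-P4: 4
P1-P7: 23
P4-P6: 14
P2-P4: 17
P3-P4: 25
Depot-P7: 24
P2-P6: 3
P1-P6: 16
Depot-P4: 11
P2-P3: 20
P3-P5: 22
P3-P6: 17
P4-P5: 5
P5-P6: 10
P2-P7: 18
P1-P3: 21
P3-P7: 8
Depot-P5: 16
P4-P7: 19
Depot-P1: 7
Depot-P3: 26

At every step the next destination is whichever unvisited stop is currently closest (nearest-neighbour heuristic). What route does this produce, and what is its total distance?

81 along Depot → P1 → P4 → P5 → P6 → P2 → P7 → P3 → Depot.

Depot → [P1:7 / P6:9 / P4:11 / P2:12 / P5:16 / P7:24 / P3:26] → P1 (7)
P1 → [P4:4 / P5:9 / P6:16 / P2:19 / P3:21 / P7:23] → P4 (4)
P4 → [P5:5 / P6:14 / P2:17 / P7:19 / P3:25] → P5 (5)
P5 → [P6:10 / P2:13 / P7:14 / P3:22] → P6 (10)
P6 → [P2:3 / P7:15 / P3:17] → P2 (3)
P2 → [P7:18 / P3:20] → P7 (18)
P7 → [P3:8] → P3 (8)
Return P3→Depot: 26.
Total = 7 + 4 + 5 + 10 + 3 + 18 + 8 + 26 = 81.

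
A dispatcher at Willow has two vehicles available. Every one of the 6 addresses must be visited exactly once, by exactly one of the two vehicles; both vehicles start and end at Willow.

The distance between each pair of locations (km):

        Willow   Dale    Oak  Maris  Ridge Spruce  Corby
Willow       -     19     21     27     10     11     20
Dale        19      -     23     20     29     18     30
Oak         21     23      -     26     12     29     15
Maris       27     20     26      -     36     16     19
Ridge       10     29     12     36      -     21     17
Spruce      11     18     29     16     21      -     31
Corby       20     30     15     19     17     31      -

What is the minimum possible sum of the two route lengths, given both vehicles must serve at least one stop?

Minimum combined distance: 117 km.

Try each way of splitting the stops between the two vehicles (each non-empty) and, for each split, find the best tour for each vehicle:
  {Dale} + {Oak, Maris, Ridge, Spruce, Corby}: 38 + 83 = 121
  {Oak} + {Dale, Maris, Ridge, Spruce, Corby}: 42 + 95 = 137
  {Dale, Oak} + {Maris, Ridge, Spruce, Corby}: 63 + 73 = 136
  {Maris} + {Dale, Oak, Ridge, Spruce, Corby}: 54 + 94 = 148
  {Dale, Maris} + {Oak, Ridge, Spruce, Corby}: 66 + 79 = 145
  {Oak, Maris} + {Dale, Ridge, Spruce, Corby}: 74 + 86 = 160
  … (31 splits in total)
  {Spruce} + {Dale, Oak, Maris, Ridge, Corby}: 22 + 95 = 117  ← best
Best: vehicle 1 Willow → Spruce → Willow = 22; vehicle 2 Willow → Dale → Maris → Corby → Oak → Ridge → Willow = 95; combined 117.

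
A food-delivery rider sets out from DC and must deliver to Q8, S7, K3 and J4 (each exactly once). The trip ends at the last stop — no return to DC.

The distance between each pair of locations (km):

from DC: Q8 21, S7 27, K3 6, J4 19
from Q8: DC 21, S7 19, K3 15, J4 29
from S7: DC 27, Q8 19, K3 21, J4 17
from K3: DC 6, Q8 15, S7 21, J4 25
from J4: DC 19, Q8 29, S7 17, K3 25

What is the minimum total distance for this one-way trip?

57 km — the minimum one-way total.

There are 4! = 24 possible orderings.
DC → Q8 → S7 → K3 → J4: 21+19+21+25 = 86
DC → Q8 → S7 → J4 → K3: 21+19+17+25 = 82
DC → Q8 → K3 → S7 → J4: 21+15+21+17 = 74
DC → Q8 → K3 → J4 → S7: 21+15+25+17 = 78
DC → Q8 → J4 → S7 → K3: 21+29+17+21 = 88
DC → Q8 → J4 → K3 → S7: 21+29+25+21 = 96
DC → S7 → Q8 → K3 → J4: 27+19+15+25 = 86
DC → S7 → Q8 → J4 → K3: 27+19+29+25 = 100
DC → S7 → K3 → Q8 → J4: 27+21+15+29 = 92
DC → S7 → K3 → J4 → Q8: 27+21+25+29 = 102
DC → S7 → J4 → Q8 → K3: 27+17+29+15 = 88
DC → S7 → J4 → K3 → Q8: 27+17+25+15 = 84
DC → K3 → Q8 → S7 → J4: 6+15+19+17 = 57
DC → K3 → Q8 → J4 → S7: 6+15+29+17 = 67
… (10 more)
The minimum is 57.
One shortest path: DC → K3 → Q8 → S7 → J4.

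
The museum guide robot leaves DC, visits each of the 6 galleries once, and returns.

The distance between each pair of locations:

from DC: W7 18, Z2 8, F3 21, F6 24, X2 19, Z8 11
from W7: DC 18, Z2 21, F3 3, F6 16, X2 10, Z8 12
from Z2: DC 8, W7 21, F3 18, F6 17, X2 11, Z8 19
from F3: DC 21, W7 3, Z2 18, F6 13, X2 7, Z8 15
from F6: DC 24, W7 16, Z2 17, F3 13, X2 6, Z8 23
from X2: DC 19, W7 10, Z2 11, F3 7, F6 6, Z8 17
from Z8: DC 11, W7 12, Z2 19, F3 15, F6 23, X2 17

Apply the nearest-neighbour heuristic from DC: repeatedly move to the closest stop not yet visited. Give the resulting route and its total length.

Total distance 64 via the nearest-neighbour route DC → Z2 → X2 → F6 → F3 → W7 → Z8 → DC.

DC → [Z2:8 / Z8:11 / W7:18 / X2:19 / F3:21 / F6:24] → Z2 (8)
Z2 → [X2:11 / F6:17 / F3:18 / Z8:19 / W7:21] → X2 (11)
X2 → [F6:6 / F3:7 / W7:10 / Z8:17] → F6 (6)
F6 → [F3:13 / W7:16 / Z8:23] → F3 (13)
F3 → [W7:3 / Z8:15] → W7 (3)
W7 → [Z8:12] → Z8 (12)
Return Z8→DC: 11.
Total = 8 + 11 + 6 + 13 + 3 + 12 + 11 = 64.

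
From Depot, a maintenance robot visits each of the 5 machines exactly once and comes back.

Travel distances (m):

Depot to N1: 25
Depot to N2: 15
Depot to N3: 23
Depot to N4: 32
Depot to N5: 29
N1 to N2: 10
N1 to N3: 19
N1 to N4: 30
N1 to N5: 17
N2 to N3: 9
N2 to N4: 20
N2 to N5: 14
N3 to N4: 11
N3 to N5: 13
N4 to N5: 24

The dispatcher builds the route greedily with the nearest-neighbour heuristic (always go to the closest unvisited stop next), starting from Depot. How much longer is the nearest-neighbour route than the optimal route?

Depot: N2=15, N3=23, N1=25, N5=29, N4=32 ⇒ N2
N2: N3=9, N1=10, N5=14, N4=20 ⇒ N3
N3: N4=11, N5=13, N1=19 ⇒ N4
N4: N5=24, N1=30 ⇒ N5
N5: N1=17 ⇒ N1
NN route Depot → N2 → N3 → N4 → N5 → N1 → Depot costs 101.
Optimal: Depot → N2 → N1 → N5 → N3 → N4 → Depot costs 98 (by enumerating all 60 distinct tours).
Excess = 101 − 98 = 3.

3 m longer than the optimal tour.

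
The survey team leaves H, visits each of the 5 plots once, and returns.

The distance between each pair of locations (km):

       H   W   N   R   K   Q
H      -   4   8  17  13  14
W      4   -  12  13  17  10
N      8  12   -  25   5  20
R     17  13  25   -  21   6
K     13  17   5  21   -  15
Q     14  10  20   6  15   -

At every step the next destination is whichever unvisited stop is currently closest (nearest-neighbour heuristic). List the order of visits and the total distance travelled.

54 km along H → W → Q → R → K → N → H.

At H the remaining stops are W 4, N 8, K 13, Q 14, R 17; go to W.
At W the remaining stops are Q 10, N 12, R 13, K 17; go to Q.
At Q the remaining stops are R 6, K 15, N 20; go to R.
At R the remaining stops are K 21, N 25; go to K.
At K the remaining stops are N 5; go to N.
Return N→H: 8.
Total = 4 + 10 + 6 + 21 + 5 + 8 = 54.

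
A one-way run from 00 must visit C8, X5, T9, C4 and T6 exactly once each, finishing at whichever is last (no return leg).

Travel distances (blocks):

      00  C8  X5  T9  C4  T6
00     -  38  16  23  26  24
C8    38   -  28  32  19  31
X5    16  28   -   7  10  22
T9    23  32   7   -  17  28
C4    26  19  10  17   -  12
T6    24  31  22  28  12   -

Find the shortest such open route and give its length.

There are 5! = 120 possible orderings.
00 → C8 → X5 → T9 → C4 → T6: 38+28+7+17+12 = 102
00 → C8 → X5 → T9 → T6 → C4: 38+28+7+28+12 = 113
00 → C8 → X5 → C4 → T9 → T6: 38+28+10+17+28 = 121
00 → C8 → X5 → C4 → T6 → T9: 38+28+10+12+28 = 116
00 → C8 → X5 → T6 → T9 → C4: 38+28+22+28+17 = 133
00 → C8 → X5 → T6 → C4 → T9: 38+28+22+12+17 = 117
00 → C8 → T9 → X5 → C4 → T6: 38+32+7+10+12 = 99
00 → C8 → T9 → X5 → T6 → C4: 38+32+7+22+12 = 111
00 → C8 → T9 → C4 → X5 → T6: 38+32+17+10+22 = 119
00 → C8 → T9 → C4 → T6 → X5: 38+32+17+12+22 = 121
00 → C8 → T9 → T6 → X5 → C4: 38+32+28+22+10 = 130
00 → C8 → T9 → T6 → C4 → X5: 38+32+28+12+10 = 120
00 → C8 → C4 → X5 → T9 → T6: 38+19+10+7+28 = 102
00 → C8 → C4 → X5 → T6 → T9: 38+19+10+22+28 = 117
… (106 more)
00 → X5 → T9 → T6 → C4 → C8: 16+7+28+12+19 = 82  ← best
The minimum is 82.
One shortest path: 00 → X5 → T9 → T6 → C4 → C8.

Shortest open route: 82 blocks.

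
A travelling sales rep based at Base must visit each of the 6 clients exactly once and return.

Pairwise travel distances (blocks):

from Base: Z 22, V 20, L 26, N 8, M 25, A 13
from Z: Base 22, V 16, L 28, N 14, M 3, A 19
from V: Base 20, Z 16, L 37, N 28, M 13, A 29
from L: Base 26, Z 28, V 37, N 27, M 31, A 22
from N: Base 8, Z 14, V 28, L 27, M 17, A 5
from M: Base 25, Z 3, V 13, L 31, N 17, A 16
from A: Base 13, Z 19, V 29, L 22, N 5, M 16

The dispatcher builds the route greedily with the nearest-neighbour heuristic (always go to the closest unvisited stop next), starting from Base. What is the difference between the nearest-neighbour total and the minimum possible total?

From Base: N=8, A=13, V=20, Z=22, M=25, L=26 → choose N (8).
From N: A=5, Z=14, M=17, L=27, V=28 → choose A (5).
From A: M=16, Z=19, L=22, V=29 → choose M (16).
From M: Z=3, V=13, L=31 → choose Z (3).
From Z: V=16, L=28 → choose V (16).
From V: L=37 → choose L (37).
NN route Base → N → A → M → Z → V → L → Base costs 111.
Optimal: Base → V → M → Z → L → A → N → Base costs 99 (by enumerating all 360 distinct tours).
Excess = 111 − 99 = 12.

The nearest-neighbour route is 12 blocks longer than optimal.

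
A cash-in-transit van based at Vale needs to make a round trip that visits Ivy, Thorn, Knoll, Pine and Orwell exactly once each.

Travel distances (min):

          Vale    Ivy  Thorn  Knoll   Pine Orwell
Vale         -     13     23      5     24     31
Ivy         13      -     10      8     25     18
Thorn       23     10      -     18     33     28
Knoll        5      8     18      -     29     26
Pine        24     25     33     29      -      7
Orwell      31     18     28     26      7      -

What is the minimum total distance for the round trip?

There are 60 distinct closed tours to check (reversals are equivalent).
Vale - Ivy - Thorn - Knoll - Pine - Orwell - Vale: 13+10+18+29+7+31 = 108
Vale - Ivy - Thorn - Knoll - Orwell - Pine - Vale: 13+10+18+26+7+24 = 98
Vale - Ivy - Thorn - Pine - Knoll - Orwell - Vale: 13+10+33+29+26+31 = 142
Vale - Ivy - Thorn - Pine - Orwell - Knoll - Vale: 13+10+33+7+26+5 = 94
Vale - Ivy - Thorn - Orwell - Knoll - Pine - Vale: 13+10+28+26+29+24 = 130
Vale - Ivy - Thorn - Orwell - Pine - Knoll - Vale: 13+10+28+7+29+5 = 92
Vale - Ivy - Knoll - Thorn - Pine - Orwell - Vale: 13+8+18+33+7+31 = 110
Vale - Ivy - Knoll - Thorn - Orwell - Pine - Vale: 13+8+18+28+7+24 = 98
Vale - Ivy - Knoll - Pine - Thorn - Orwell - Vale: 13+8+29+33+28+31 = 142
Vale - Ivy - Knoll - Pine - Orwell - Thorn - Vale: 13+8+29+7+28+23 = 108
Vale - Ivy - Knoll - Orwell - Thorn - Pine - Vale: 13+8+26+28+33+24 = 132
Vale - Ivy - Knoll - Orwell - Pine - Thorn - Vale: 13+8+26+7+33+23 = 110
Vale - Ivy - Pine - Thorn - Knoll - Orwell - Vale: 13+25+33+18+26+31 = 146
Vale - Ivy - Pine - Thorn - Orwell - Knoll - Vale: 13+25+33+28+26+5 = 130
… (46 more)
Vale - Knoll - Ivy - Thorn - Orwell - Pine - Vale: 5+8+10+28+7+24 = 82  ← best
The minimum is 82.
One optimal route: Vale → Knoll → Ivy → Thorn → Orwell → Pine → Vale (or its reverse).

Shortest round trip = 82 min.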